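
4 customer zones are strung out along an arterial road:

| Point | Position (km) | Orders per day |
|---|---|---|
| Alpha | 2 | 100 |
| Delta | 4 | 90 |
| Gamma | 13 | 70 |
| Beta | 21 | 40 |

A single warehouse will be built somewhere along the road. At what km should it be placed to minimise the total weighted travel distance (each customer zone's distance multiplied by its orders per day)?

For a sum of weighted absolute distances on a line, the optimum is the weighted median (not the mean). Total weight W = 300; half-weight = 150.
Sort by position and accumulate weight:
  km 2 (Alpha, w=100) → cum 100
  km 4 (Delta, w=90) → cum 190  ≥ 150 → median here
  km 13 (Gamma, w=70) → cum 260
  km 21 (Beta, w=40) → cum 300
Optimal location: km 4.

x = 4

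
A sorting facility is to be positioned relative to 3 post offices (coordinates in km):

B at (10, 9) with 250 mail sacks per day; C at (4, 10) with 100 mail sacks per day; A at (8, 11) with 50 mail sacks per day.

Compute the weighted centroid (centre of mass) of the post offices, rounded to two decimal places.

(8.25, 9.50)

The minimiser of Σwᵢ‖p−pᵢ‖² is the weighted centroid p* = (Σwᵢpᵢ)/(Σwᵢ).
Σwᵢ = 400.
Σwᵢxᵢ = 250·10 + 100·4 + 50·8 = 3300.
Σwᵢyᵢ = 250·9 + 100·10 + 50·11 = 3800.
x* = 3300/400 = 8.25, y* = 3800/400 = 9.50.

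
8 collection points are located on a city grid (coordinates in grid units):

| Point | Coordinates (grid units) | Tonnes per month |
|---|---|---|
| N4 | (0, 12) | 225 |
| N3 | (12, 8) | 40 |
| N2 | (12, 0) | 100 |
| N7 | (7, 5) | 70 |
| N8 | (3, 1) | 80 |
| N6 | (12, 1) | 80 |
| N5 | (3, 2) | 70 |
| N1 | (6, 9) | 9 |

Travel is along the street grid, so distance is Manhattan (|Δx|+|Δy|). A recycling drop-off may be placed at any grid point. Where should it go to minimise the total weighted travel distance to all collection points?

Manhattan distance separates: Σwᵢ(|x−xᵢ|+|y−yᵢ|) = Σwᵢ|x−xᵢ| + Σwᵢ|y−yᵢ|, so x and y are optimised independently as 1-D weighted medians.
Total weight W = 674; half = 337.
x-coordinate, sorted with cumulative weight:
  x=0 (N4, w=225) cum 225
  x=3 (N8, w=80) cum 305
  x=3 (N5, w=70) cum 375  ← median
  x=6 (N1, w=9) cum 384
  x=7 (N7, w=70) cum 454
  x=12 (N3, w=40) cum 494
  x=12 (N2, w=100) cum 594
  x=12 (N6, w=80) cum 674
⇒ x* = 3
y-coordinate, sorted with cumulative weight:
  y=0 (N2, w=100) cum 100
  y=1 (N8, w=80) cum 180
  y=1 (N6, w=80) cum 260
  y=2 (N5, w=70) cum 330
  y=5 (N7, w=70) cum 400  ← median
  y=8 (N3, w=40) cum 440
  y=9 (N1, w=9) cum 449
  y=12 (N4, w=225) cum 674
⇒ y* = 5

(3, 5)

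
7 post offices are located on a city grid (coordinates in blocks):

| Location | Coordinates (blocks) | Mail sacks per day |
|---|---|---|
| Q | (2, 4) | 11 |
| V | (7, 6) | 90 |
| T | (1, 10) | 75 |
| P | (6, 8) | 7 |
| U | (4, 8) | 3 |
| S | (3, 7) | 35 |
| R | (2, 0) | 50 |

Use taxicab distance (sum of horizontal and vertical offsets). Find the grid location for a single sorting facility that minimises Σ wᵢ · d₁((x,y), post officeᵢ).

Manhattan distance separates: Σwᵢ(|x−xᵢ|+|y−yᵢ|) = Σwᵢ|x−xᵢ| + Σwᵢ|y−yᵢ|, so x and y are optimised independently as 1-D weighted medians.
Total weight W = 271; half = 135.5.
x-coordinate, sorted with cumulative weight:
  x=1 (T, w=75) cum 75
  x=2 (Q, w=11) cum 86
  x=2 (R, w=50) cum 136  ← median
  x=3 (S, w=35) cum 171
  x=4 (U, w=3) cum 174
  x=6 (P, w=7) cum 181
  x=7 (V, w=90) cum 271
⇒ x* = 2
y-coordinate, sorted with cumulative weight:
  y=0 (R, w=50) cum 50
  y=4 (Q, w=11) cum 61
  y=6 (V, w=90) cum 151  ← median
  y=7 (S, w=35) cum 186
  y=8 (P, w=7) cum 193
  y=8 (U, w=3) cum 196
  y=10 (T, w=75) cum 271
⇒ y* = 6

(2, 6)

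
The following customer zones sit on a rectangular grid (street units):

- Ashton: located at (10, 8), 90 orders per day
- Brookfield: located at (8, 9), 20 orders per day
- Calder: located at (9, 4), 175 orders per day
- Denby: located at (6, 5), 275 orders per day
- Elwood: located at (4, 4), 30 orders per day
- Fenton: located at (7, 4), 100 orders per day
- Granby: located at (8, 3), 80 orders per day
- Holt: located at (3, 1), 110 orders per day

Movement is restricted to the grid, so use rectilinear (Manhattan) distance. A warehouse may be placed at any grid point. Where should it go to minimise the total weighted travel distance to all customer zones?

Manhattan distance separates: Σwᵢ(|x−xᵢ|+|y−yᵢ|) = Σwᵢ|x−xᵢ| + Σwᵢ|y−yᵢ|, so x and y are optimised independently as 1-D weighted medians.
Total weight W = 880; half = 440.
x-coordinate, sorted with cumulative weight:
  x=3 (Holt, w=110) cum 110
  x=4 (Elwood, w=30) cum 140
  x=6 (Denby, w=275) cum 415
  x=7 (Fenton, w=100) cum 515  ← median
  x=8 (Brookfield, w=20) cum 535
  x=8 (Granby, w=80) cum 615
  x=9 (Calder, w=175) cum 790
  x=10 (Ashton, w=90) cum 880
⇒ x* = 7
y-coordinate, sorted with cumulative weight:
  y=1 (Holt, w=110) cum 110
  y=3 (Granby, w=80) cum 190
  y=4 (Calder, w=175) cum 365
  y=4 (Elwood, w=30) cum 395
  y=4 (Fenton, w=100) cum 495  ← median
  y=5 (Denby, w=275) cum 770
  y=8 (Ashton, w=90) cum 860
  y=9 (Brookfield, w=20) cum 880
⇒ y* = 4

(7, 4)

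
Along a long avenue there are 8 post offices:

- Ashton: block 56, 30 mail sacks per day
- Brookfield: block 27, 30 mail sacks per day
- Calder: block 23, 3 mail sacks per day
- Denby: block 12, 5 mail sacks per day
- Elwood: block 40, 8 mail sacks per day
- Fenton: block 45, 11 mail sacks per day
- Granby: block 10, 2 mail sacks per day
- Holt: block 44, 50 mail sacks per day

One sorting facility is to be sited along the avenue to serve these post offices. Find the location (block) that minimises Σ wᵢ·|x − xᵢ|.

x = 44

For a sum of weighted absolute distances on a line, the optimum is the weighted median (not the mean). Total weight W = 139; half-weight = 69.5.
Sort by position and accumulate weight:
  block 10 (Granby, w=2) → cum 2
  block 12 (Denby, w=5) → cum 7
  block 23 (Calder, w=3) → cum 10
  block 27 (Brookfield, w=30) → cum 40
  block 40 (Elwood, w=8) → cum 48
  block 44 (Holt, w=50) → cum 98  ≥ 69.5 → median here
  block 45 (Fenton, w=11) → cum 109
  block 56 (Ashton, w=30) → cum 139
Optimal location: block 44.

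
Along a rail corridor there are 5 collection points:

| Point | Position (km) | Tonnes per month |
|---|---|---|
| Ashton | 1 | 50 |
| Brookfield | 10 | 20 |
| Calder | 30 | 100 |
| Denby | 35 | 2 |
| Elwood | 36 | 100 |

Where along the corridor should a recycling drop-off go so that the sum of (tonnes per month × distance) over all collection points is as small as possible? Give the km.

x = 30

For a sum of weighted absolute distances on a line, the optimum is the weighted median (not the mean). Total weight W = 272; half-weight = 136.
Sort by position and accumulate weight:
  km 1 (Ashton, w=50) → cum 50
  km 10 (Brookfield, w=20) → cum 70
  km 30 (Calder, w=100) → cum 170  ≥ 136 → median here
  km 35 (Denby, w=2) → cum 172
  km 36 (Elwood, w=100) → cum 272
Optimal location: km 30.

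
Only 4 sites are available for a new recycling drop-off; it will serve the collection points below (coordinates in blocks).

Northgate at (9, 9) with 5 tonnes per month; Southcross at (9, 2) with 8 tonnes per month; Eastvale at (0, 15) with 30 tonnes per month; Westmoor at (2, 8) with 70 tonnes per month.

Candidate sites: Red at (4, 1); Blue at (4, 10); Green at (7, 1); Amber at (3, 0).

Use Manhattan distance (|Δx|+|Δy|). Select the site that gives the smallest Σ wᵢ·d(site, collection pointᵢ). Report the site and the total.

Blue, total 684 blocks

Total weighted distance at each candidate:
  Red (4, 1): total = 1283
  Blue (4, 10): total = 684
  Green (7, 1): total = 1544
  Amber (3, 0): total = 1309
Minimum is at Blue with total 684 blocks.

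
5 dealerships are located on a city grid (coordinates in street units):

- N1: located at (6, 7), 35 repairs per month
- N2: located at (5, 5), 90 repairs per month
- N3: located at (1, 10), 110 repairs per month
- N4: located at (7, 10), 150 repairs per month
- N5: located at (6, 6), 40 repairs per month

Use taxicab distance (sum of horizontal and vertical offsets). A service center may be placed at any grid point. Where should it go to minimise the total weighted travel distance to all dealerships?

(6, 10)

Manhattan distance separates: Σwᵢ(|x−xᵢ|+|y−yᵢ|) = Σwᵢ|x−xᵢ| + Σwᵢ|y−yᵢ|, so x and y are optimised independently as 1-D weighted medians.
Total weight W = 425; half = 212.5.
x-coordinate, sorted with cumulative weight:
  x=1 (N3, w=110) cum 110
  x=5 (N2, w=90) cum 200
  x=6 (N1, w=35) cum 235  ← median
  x=6 (N5, w=40) cum 275
  x=7 (N4, w=150) cum 425
⇒ x* = 6
y-coordinate, sorted with cumulative weight:
  y=5 (N2, w=90) cum 90
  y=6 (N5, w=40) cum 130
  y=7 (N1, w=35) cum 165
  y=10 (N3, w=110) cum 275  ← median
  y=10 (N4, w=150) cum 425
⇒ y* = 10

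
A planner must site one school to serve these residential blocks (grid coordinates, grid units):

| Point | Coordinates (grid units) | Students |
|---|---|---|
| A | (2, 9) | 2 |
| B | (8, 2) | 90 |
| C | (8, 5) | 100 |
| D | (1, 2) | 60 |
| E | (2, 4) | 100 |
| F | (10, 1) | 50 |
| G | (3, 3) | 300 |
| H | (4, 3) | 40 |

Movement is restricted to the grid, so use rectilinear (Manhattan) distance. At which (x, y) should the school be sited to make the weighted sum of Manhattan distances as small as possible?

Manhattan distance separates: Σwᵢ(|x−xᵢ|+|y−yᵢ|) = Σwᵢ|x−xᵢ| + Σwᵢ|y−yᵢ|, so x and y are optimised independently as 1-D weighted medians.
Total weight W = 742; half = 371.
x-coordinate, sorted with cumulative weight:
  x=1 (D, w=60) cum 60
  x=2 (A, w=2) cum 62
  x=2 (E, w=100) cum 162
  x=3 (G, w=300) cum 462  ← median
  x=4 (H, w=40) cum 502
  x=8 (B, w=90) cum 592
  x=8 (C, w=100) cum 692
  x=10 (F, w=50) cum 742
⇒ x* = 3
y-coordinate, sorted with cumulative weight:
  y=1 (F, w=50) cum 50
  y=2 (B, w=90) cum 140
  y=2 (D, w=60) cum 200
  y=3 (G, w=300) cum 500  ← median
  y=3 (H, w=40) cum 540
  y=4 (E, w=100) cum 640
  y=5 (C, w=100) cum 740
  y=9 (A, w=2) cum 742
⇒ y* = 3

(3, 3)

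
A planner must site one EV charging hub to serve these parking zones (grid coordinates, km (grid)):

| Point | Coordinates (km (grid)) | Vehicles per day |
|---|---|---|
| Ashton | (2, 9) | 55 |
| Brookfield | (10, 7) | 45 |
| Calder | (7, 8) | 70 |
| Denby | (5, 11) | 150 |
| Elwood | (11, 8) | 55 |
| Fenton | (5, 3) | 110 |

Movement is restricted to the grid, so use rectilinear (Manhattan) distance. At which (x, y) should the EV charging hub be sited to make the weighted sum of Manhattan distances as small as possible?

(5, 8)

Manhattan distance separates: Σwᵢ(|x−xᵢ|+|y−yᵢ|) = Σwᵢ|x−xᵢ| + Σwᵢ|y−yᵢ|, so x and y are optimised independently as 1-D weighted medians.
Total weight W = 485; half = 242.5.
x-coordinate, sorted with cumulative weight:
  x=2 (Ashton, w=55) cum 55
  x=5 (Denby, w=150) cum 205
  x=5 (Fenton, w=110) cum 315  ← median
  x=7 (Calder, w=70) cum 385
  x=10 (Brookfield, w=45) cum 430
  x=11 (Elwood, w=55) cum 485
⇒ x* = 5
y-coordinate, sorted with cumulative weight:
  y=3 (Fenton, w=110) cum 110
  y=7 (Brookfield, w=45) cum 155
  y=8 (Calder, w=70) cum 225
  y=8 (Elwood, w=55) cum 280  ← median
  y=9 (Ashton, w=55) cum 335
  y=11 (Denby, w=150) cum 485
⇒ y* = 8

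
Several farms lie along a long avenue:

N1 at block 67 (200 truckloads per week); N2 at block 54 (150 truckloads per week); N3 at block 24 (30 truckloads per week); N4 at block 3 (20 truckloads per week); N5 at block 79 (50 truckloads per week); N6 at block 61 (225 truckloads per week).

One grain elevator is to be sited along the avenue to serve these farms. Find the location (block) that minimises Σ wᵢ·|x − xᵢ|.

x = 61

For a sum of weighted absolute distances on a line, the optimum is the weighted median (not the mean). Total weight W = 675; half-weight = 337.5.
Sort by position and accumulate weight:
  block 3 (N4, w=20) → cum 20
  block 24 (N3, w=30) → cum 50
  block 54 (N2, w=150) → cum 200
  block 61 (N6, w=225) → cum 425  ≥ 337.5 → median here
  block 67 (N1, w=200) → cum 625
  block 79 (N5, w=50) → cum 675
Optimal location: block 61.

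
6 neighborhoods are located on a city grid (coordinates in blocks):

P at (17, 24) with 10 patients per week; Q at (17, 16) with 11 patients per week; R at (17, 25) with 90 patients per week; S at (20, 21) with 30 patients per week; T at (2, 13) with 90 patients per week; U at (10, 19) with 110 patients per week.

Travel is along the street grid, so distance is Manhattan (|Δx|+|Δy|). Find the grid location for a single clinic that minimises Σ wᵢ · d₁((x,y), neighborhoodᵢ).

Manhattan distance separates: Σwᵢ(|x−xᵢ|+|y−yᵢ|) = Σwᵢ|x−xᵢ| + Σwᵢ|y−yᵢ|, so x and y are optimised independently as 1-D weighted medians.
Total weight W = 341; half = 170.5.
x-coordinate, sorted with cumulative weight:
  x=2 (T, w=90) cum 90
  x=10 (U, w=110) cum 200  ← median
  x=17 (P, w=10) cum 210
  x=17 (Q, w=11) cum 221
  x=17 (R, w=90) cum 311
  x=20 (S, w=30) cum 341
⇒ x* = 10
y-coordinate, sorted with cumulative weight:
  y=13 (T, w=90) cum 90
  y=16 (Q, w=11) cum 101
  y=19 (U, w=110) cum 211  ← median
  y=21 (S, w=30) cum 241
  y=24 (P, w=10) cum 251
  y=25 (R, w=90) cum 341
⇒ y* = 19

(10, 19)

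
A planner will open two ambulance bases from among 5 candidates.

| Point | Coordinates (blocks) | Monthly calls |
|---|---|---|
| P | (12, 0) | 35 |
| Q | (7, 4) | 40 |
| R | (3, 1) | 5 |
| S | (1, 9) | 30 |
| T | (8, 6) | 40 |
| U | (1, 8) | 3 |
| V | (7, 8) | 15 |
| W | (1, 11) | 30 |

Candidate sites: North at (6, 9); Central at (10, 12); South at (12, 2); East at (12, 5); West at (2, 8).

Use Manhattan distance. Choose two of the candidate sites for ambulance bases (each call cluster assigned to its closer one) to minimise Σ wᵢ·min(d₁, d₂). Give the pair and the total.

Evaluate every pair (each demand assigned to the nearer of the two):
  {East, West}: total = 913
  {North, South}: total = 968
  {South, West}: total = 968
  {North, East}: total = 1078
  {North, West}: total = 1218
  {North, Central}: total = 1393
  {Central, West}: total = 1468
  {Central, East}: total = 1484
  {Central, South}: total = 1524
  {South, East}: total = 1682
Best pair: {East, West} with total 913.

{East, West}, total 913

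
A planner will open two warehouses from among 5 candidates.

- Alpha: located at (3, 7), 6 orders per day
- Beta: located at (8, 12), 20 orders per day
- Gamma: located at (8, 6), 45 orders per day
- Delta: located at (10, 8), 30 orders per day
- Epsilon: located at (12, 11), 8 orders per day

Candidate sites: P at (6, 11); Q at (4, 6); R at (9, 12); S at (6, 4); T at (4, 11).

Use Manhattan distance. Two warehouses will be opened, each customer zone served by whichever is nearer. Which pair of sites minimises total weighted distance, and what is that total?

{Q, R}, total 394

Evaluate every pair (each demand assigned to the nearer of the two):
  {Q, R}: total = 394
  {R, S}: total = 418
  {P, Q}: total = 510
  {P, S}: total = 534
  {R, T}: total = 547
  {P, R}: total = 559
  {Q, T}: total = 596
  {S, T}: total = 614
  {P, T}: total = 663
  {Q, S}: total = 736
Best pair: {Q, R} with total 394.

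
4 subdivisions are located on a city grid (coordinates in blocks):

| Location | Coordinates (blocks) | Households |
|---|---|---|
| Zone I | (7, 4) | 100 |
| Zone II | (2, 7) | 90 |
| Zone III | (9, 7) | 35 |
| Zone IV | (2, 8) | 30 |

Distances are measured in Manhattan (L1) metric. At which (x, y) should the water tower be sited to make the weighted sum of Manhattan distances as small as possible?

(7, 7)

Manhattan distance separates: Σwᵢ(|x−xᵢ|+|y−yᵢ|) = Σwᵢ|x−xᵢ| + Σwᵢ|y−yᵢ|, so x and y are optimised independently as 1-D weighted medians.
Total weight W = 255; half = 127.5.
x-coordinate, sorted with cumulative weight:
  x=2 (Zone II, w=90) cum 90
  x=2 (Zone IV, w=30) cum 120
  x=7 (Zone I, w=100) cum 220  ← median
  x=9 (Zone III, w=35) cum 255
⇒ x* = 7
y-coordinate, sorted with cumulative weight:
  y=4 (Zone I, w=100) cum 100
  y=7 (Zone II, w=90) cum 190  ← median
  y=7 (Zone III, w=35) cum 225
  y=8 (Zone IV, w=30) cum 255
⇒ y* = 7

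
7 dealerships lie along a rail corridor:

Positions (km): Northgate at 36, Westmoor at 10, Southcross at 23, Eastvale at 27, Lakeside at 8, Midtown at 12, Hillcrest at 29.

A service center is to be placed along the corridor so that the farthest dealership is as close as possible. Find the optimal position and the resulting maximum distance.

The 1-center on a line is the midpoint of the two extreme points: leftmost at 8, rightmost at 36.
Optimal location = (8 + 36)/2 = 22; maximum distance = (36 − 8)/2 = 14.

location 22, max distance 14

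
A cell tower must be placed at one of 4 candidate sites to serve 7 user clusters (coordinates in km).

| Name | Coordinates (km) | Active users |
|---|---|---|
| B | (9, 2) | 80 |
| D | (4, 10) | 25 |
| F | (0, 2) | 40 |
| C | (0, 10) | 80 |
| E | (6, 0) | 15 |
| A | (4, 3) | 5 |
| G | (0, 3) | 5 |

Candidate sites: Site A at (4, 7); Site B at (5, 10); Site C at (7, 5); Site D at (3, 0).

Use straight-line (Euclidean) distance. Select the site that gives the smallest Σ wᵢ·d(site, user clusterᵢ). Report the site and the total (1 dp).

Total weighted distance at each candidate:
  Site A (4, 7): total = 1454.3
  Site B (5, 10): total = 1747.0
  Site C (7, 5): total = 1557.9
  Site D (3, 0): total = 1818.7
Minimum is at Site A with total 1454.3 km.

Site A, total 1454.3 km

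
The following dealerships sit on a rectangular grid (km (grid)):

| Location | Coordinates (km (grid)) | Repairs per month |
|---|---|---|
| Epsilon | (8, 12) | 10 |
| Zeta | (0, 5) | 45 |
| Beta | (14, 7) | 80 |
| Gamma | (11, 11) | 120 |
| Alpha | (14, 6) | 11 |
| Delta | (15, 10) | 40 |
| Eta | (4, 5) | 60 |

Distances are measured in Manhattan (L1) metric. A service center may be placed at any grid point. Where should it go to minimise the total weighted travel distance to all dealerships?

(11, 7)

Manhattan distance separates: Σwᵢ(|x−xᵢ|+|y−yᵢ|) = Σwᵢ|x−xᵢ| + Σwᵢ|y−yᵢ|, so x and y are optimised independently as 1-D weighted medians.
Total weight W = 366; half = 183.
x-coordinate, sorted with cumulative weight:
  x=0 (Zeta, w=45) cum 45
  x=4 (Eta, w=60) cum 105
  x=8 (Epsilon, w=10) cum 115
  x=11 (Gamma, w=120) cum 235  ← median
  x=14 (Beta, w=80) cum 315
  x=14 (Alpha, w=11) cum 326
  x=15 (Delta, w=40) cum 366
⇒ x* = 11
y-coordinate, sorted with cumulative weight:
  y=5 (Zeta, w=45) cum 45
  y=5 (Eta, w=60) cum 105
  y=6 (Alpha, w=11) cum 116
  y=7 (Beta, w=80) cum 196  ← median
  y=10 (Delta, w=40) cum 236
  y=11 (Gamma, w=120) cum 356
  y=12 (Epsilon, w=10) cum 366
⇒ y* = 7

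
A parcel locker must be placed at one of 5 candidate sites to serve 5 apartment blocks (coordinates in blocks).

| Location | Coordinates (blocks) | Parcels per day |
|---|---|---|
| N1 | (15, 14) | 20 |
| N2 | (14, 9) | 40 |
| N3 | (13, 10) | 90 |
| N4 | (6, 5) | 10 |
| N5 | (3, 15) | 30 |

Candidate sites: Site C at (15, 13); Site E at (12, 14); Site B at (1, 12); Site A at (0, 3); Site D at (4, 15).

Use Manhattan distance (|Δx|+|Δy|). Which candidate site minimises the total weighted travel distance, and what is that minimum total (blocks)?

Total weighted distance at each candidate:
  Site C (15, 13): total = 1260
  Site E (12, 14): total = 1240
  Site B (1, 12): total = 2490
  Site A (0, 3): total = 3650
  Site D (4, 15): total = 2290
Minimum is at Site E with total 1240 blocks.

Site E, total 1240 blocks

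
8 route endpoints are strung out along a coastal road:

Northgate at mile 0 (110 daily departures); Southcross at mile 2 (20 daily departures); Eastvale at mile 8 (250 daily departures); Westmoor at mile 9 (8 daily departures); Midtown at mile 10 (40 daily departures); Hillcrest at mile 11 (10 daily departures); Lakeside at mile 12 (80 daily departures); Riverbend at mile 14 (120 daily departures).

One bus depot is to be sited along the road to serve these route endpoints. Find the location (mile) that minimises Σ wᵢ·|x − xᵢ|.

For a sum of weighted absolute distances on a line, the optimum is the weighted median (not the mean). Total weight W = 638; half-weight = 319.
Sort by position and accumulate weight:
  mile 0 (Northgate, w=110) → cum 110
  mile 2 (Southcross, w=20) → cum 130
  mile 8 (Eastvale, w=250) → cum 380  ≥ 319 → median here
  mile 9 (Westmoor, w=8) → cum 388
  mile 10 (Midtown, w=40) → cum 428
  mile 11 (Hillcrest, w=10) → cum 438
  mile 12 (Lakeside, w=80) → cum 518
  mile 14 (Riverbend, w=120) → cum 638
Optimal location: mile 8.

x = 8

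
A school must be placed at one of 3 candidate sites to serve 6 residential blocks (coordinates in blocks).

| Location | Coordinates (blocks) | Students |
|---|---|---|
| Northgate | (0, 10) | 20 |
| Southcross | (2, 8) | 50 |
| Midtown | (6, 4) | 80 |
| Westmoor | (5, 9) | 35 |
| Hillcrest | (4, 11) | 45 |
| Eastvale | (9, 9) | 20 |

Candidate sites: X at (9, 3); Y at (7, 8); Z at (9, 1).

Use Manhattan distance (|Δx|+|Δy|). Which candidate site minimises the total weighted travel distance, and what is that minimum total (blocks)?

Y, total 1265 blocks

Total weighted distance at each candidate:
  X (9, 3): total = 2295
  Y (7, 8): total = 1265
  Z (9, 1): total = 2795
Minimum is at Y with total 1265 blocks.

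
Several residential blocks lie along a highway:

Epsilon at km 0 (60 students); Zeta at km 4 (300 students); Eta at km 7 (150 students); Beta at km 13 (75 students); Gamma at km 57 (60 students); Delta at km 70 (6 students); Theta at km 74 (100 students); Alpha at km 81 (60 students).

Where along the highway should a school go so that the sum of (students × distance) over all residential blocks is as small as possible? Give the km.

For a sum of weighted absolute distances on a line, the optimum is the weighted median (not the mean). Total weight W = 811; half-weight = 405.5.
Sort by position and accumulate weight:
  km 0 (Epsilon, w=60) → cum 60
  km 4 (Zeta, w=300) → cum 360
  km 7 (Eta, w=150) → cum 510  ≥ 405.5 → median here
  km 13 (Beta, w=75) → cum 585
  km 57 (Gamma, w=60) → cum 645
  km 70 (Delta, w=6) → cum 651
  km 74 (Theta, w=100) → cum 751
  km 81 (Alpha, w=60) → cum 811
Optimal location: km 7.

x = 7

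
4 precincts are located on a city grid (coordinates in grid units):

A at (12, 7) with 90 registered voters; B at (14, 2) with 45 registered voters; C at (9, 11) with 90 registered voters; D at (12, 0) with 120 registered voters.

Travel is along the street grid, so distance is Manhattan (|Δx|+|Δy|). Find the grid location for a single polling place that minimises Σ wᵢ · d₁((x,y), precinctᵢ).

Manhattan distance separates: Σwᵢ(|x−xᵢ|+|y−yᵢ|) = Σwᵢ|x−xᵢ| + Σwᵢ|y−yᵢ|, so x and y are optimised independently as 1-D weighted medians.
Total weight W = 345; half = 172.5.
x-coordinate, sorted with cumulative weight:
  x=9 (C, w=90) cum 90
  x=12 (A, w=90) cum 180  ← median
  x=12 (D, w=120) cum 300
  x=14 (B, w=45) cum 345
⇒ x* = 12
y-coordinate, sorted with cumulative weight:
  y=0 (D, w=120) cum 120
  y=2 (B, w=45) cum 165
  y=7 (A, w=90) cum 255  ← median
  y=11 (C, w=90) cum 345
⇒ y* = 7

(12, 7)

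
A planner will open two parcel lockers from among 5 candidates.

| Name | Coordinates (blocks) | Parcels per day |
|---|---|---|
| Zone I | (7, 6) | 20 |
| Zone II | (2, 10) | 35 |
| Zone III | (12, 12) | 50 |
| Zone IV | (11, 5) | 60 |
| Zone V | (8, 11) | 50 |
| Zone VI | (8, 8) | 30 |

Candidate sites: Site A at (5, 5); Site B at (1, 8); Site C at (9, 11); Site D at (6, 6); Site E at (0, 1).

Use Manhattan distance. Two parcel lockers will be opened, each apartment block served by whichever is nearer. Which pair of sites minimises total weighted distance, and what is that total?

{Site C, Site D}, total 1030

Evaluate every pair (each demand assigned to the nearer of the two):
  {Site C, Site D}: total = 1030
  {Site A, Site C}: total = 1070
  {Site B, Site C}: total = 1095
  {Site C, Site E}: total = 1270
  {Site B, Site D}: total = 1555
  {Site A, Site D}: total = 1730
  {Site D, Site E}: total = 1730
  {Site A, Site B}: total = 1855
  {Site A, Site E}: total = 2030
  {Site B, Site E}: total = 2505
Best pair: {Site C, Site D} with total 1030.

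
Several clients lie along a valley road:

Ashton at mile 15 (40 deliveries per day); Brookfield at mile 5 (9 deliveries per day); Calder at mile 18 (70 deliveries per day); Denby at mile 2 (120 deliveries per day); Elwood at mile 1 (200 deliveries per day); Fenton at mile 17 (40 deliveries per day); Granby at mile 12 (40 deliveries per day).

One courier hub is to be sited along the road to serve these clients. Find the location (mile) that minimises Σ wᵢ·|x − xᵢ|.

For a sum of weighted absolute distances on a line, the optimum is the weighted median (not the mean). Total weight W = 519; half-weight = 259.5.
Sort by position and accumulate weight:
  mile 1 (Elwood, w=200) → cum 200
  mile 2 (Denby, w=120) → cum 320  ≥ 259.5 → median here
  mile 5 (Brookfield, w=9) → cum 329
  mile 12 (Granby, w=40) → cum 369
  mile 15 (Ashton, w=40) → cum 409
  mile 17 (Fenton, w=40) → cum 449
  mile 18 (Calder, w=70) → cum 519
Optimal location: mile 2.

x = 2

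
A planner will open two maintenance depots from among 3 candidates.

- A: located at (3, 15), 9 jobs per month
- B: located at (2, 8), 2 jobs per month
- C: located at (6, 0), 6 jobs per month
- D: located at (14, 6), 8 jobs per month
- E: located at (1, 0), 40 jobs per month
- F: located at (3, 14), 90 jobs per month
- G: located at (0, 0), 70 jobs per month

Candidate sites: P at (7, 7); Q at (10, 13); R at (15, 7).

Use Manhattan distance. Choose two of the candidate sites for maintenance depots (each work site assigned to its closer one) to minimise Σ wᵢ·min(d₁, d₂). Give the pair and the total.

{P, Q}, total 2425

Evaluate every pair (each demand assigned to the nearer of the two):
  {P, Q}: total = 2425
  {P, R}: total = 2674
  {Q, R}: total = 3319
Best pair: {P, Q} with total 2425.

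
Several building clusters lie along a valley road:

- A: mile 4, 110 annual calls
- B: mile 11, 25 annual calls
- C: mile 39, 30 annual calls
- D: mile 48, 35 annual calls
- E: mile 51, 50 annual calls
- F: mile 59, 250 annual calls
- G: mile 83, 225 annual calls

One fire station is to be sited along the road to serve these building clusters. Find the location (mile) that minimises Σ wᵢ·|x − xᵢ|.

x = 59

For a sum of weighted absolute distances on a line, the optimum is the weighted median (not the mean). Total weight W = 725; half-weight = 362.5.
Sort by position and accumulate weight:
  mile 4 (A, w=110) → cum 110
  mile 11 (B, w=25) → cum 135
  mile 39 (C, w=30) → cum 165
  mile 48 (D, w=35) → cum 200
  mile 51 (E, w=50) → cum 250
  mile 59 (F, w=250) → cum 500  ≥ 362.5 → median here
  mile 83 (G, w=225) → cum 725
Optimal location: mile 59.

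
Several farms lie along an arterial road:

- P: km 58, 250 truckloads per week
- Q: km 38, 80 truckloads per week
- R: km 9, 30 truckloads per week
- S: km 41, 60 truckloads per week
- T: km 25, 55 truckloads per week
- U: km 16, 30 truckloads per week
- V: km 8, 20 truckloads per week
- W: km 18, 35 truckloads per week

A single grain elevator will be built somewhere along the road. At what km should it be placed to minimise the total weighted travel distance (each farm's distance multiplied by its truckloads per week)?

x = 41

For a sum of weighted absolute distances on a line, the optimum is the weighted median (not the mean). Total weight W = 560; half-weight = 280.
Sort by position and accumulate weight:
  km 8 (V, w=20) → cum 20
  km 9 (R, w=30) → cum 50
  km 16 (U, w=30) → cum 80
  km 18 (W, w=35) → cum 115
  km 25 (T, w=55) → cum 170
  km 38 (Q, w=80) → cum 250
  km 41 (S, w=60) → cum 310  ≥ 280 → median here
  km 58 (P, w=250) → cum 560
Optimal location: km 41.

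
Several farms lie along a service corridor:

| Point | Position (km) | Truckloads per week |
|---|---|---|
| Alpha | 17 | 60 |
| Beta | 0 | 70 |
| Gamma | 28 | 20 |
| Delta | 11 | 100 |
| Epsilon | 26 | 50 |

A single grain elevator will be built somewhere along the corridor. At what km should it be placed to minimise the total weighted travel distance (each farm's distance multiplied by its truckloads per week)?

For a sum of weighted absolute distances on a line, the optimum is the weighted median (not the mean). Total weight W = 300; half-weight = 150.
Sort by position and accumulate weight:
  km 0 (Beta, w=70) → cum 70
  km 11 (Delta, w=100) → cum 170  ≥ 150 → median here
  km 17 (Alpha, w=60) → cum 230
  km 26 (Epsilon, w=50) → cum 280
  km 28 (Gamma, w=20) → cum 300
Optimal location: km 11.

x = 11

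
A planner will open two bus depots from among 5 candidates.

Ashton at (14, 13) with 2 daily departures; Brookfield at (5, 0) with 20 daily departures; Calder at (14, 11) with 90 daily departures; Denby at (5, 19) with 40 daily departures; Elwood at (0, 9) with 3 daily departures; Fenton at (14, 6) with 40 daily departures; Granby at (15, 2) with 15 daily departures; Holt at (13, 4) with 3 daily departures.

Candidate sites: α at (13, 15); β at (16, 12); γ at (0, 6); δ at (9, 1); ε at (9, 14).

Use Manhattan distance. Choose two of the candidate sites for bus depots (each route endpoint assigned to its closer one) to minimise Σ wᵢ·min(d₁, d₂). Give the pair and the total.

Evaluate every pair (each demand assigned to the nearer of the two):
  {β, ε}: total = 1556
  {β, δ}: total = 1593
  {α, δ}: total = 1613
  {β, γ}: total = 1743
  {δ, ε}: total = 1760
  {α, β}: total = 1791
  {α, γ}: total = 1823
  {α, ε}: total = 1876
  {γ, ε}: total = 2153
  {γ, δ}: total = 2739
Best pair: {β, ε} with total 1556.

{β, ε}, total 1556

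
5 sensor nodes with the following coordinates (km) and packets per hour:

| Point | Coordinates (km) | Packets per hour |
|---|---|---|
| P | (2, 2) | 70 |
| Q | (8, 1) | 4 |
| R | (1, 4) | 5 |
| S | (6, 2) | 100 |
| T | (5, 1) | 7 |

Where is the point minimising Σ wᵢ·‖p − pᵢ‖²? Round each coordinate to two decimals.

(4.37, 1.99)

The minimiser of Σwᵢ‖p−pᵢ‖² is the weighted centroid p* = (Σwᵢpᵢ)/(Σwᵢ).
Σwᵢ = 186.
Σwᵢxᵢ = 70·2 + 4·8 + 5·1 + 100·6 + 7·5 = 812.
Σwᵢyᵢ = 70·2 + 4·1 + 5·4 + 100·2 + 7·1 = 371.
x* = 812/186 = 4.37, y* = 371/186 = 1.99.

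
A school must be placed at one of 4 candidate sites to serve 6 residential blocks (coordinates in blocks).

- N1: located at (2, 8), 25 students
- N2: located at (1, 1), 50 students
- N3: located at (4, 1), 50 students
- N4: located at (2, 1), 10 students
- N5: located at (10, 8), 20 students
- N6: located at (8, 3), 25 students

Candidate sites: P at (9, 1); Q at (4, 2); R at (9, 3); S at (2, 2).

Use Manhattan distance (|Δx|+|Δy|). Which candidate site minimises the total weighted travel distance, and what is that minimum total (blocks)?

Total weighted distance at each candidate:
  P (9, 1): total = 1305
  Q (4, 2): total = 845
  R (9, 3): total = 1385
  S (2, 2): total = 865
Minimum is at Q with total 845 blocks.

Q, total 845 blocks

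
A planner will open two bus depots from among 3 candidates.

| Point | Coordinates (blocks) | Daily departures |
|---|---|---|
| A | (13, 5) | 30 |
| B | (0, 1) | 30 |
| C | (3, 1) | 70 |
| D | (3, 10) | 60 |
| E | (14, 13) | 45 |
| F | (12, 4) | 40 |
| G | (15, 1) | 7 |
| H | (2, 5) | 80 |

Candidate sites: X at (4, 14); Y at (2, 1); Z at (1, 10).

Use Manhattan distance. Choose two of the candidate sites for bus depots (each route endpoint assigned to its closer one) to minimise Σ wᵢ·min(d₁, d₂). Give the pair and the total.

Evaluate every pair (each demand assigned to the nearer of the two):
  {X, Y}: total = 2306
  {Y, Z}: total = 2351
  {X, Z}: total = 3516
Best pair: {X, Y} with total 2306.

{X, Y}, total 2306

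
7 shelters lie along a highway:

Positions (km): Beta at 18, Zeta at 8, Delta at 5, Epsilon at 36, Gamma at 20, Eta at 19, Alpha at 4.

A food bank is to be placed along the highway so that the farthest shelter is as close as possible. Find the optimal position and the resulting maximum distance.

location 20, max distance 16

The 1-center on a line is the midpoint of the two extreme points: leftmost at 4, rightmost at 36.
Optimal location = (4 + 36)/2 = 20; maximum distance = (36 − 4)/2 = 16.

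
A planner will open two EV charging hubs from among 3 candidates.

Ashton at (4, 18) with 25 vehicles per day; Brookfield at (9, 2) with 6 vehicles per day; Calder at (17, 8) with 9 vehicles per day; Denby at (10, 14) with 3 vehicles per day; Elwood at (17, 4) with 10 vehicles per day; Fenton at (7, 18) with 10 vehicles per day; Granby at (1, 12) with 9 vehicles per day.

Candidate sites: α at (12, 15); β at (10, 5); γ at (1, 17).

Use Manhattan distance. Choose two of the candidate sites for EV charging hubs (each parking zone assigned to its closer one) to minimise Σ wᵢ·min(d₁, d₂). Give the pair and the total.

Evaluate every pair (each demand assigned to the nearer of the two):
  {β, γ}: total = 436
  {α, γ}: total = 588
  {α, β}: total = 684
Best pair: {β, γ} with total 436.

{β, γ}, total 436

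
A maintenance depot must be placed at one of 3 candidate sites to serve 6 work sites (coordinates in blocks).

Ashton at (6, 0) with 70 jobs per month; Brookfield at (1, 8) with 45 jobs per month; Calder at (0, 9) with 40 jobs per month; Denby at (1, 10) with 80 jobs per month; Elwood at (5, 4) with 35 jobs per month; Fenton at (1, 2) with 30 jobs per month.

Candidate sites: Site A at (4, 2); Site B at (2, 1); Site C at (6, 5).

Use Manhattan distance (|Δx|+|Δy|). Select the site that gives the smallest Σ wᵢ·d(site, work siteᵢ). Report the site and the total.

Site B, total 2180 blocks

Total weighted distance at each candidate:
  Site A (4, 2): total = 2200
  Site B (2, 1): total = 2180
  Site C (6, 5): total = 2220
Minimum is at Site B with total 2180 blocks.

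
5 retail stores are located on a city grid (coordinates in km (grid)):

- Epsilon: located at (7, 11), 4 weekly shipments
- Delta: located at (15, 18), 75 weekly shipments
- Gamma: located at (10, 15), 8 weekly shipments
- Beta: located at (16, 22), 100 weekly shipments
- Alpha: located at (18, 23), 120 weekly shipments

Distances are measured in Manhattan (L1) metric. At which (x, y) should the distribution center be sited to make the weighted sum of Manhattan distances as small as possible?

Manhattan distance separates: Σwᵢ(|x−xᵢ|+|y−yᵢ|) = Σwᵢ|x−xᵢ| + Σwᵢ|y−yᵢ|, so x and y are optimised independently as 1-D weighted medians.
Total weight W = 307; half = 153.5.
x-coordinate, sorted with cumulative weight:
  x=7 (Epsilon, w=4) cum 4
  x=10 (Gamma, w=8) cum 12
  x=15 (Delta, w=75) cum 87
  x=16 (Beta, w=100) cum 187  ← median
  x=18 (Alpha, w=120) cum 307
⇒ x* = 16
y-coordinate, sorted with cumulative weight:
  y=11 (Epsilon, w=4) cum 4
  y=15 (Gamma, w=8) cum 12
  y=18 (Delta, w=75) cum 87
  y=22 (Beta, w=100) cum 187  ← median
  y=23 (Alpha, w=120) cum 307
⇒ y* = 22

(16, 22)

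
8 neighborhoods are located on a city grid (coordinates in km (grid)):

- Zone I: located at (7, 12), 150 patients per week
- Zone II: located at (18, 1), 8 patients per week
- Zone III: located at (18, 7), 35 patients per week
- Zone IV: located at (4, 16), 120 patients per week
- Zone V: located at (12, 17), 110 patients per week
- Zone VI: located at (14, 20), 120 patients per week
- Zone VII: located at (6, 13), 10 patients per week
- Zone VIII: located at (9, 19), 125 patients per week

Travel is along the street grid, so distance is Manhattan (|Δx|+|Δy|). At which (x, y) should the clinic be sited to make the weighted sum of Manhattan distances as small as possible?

Manhattan distance separates: Σwᵢ(|x−xᵢ|+|y−yᵢ|) = Σwᵢ|x−xᵢ| + Σwᵢ|y−yᵢ|, so x and y are optimised independently as 1-D weighted medians.
Total weight W = 678; half = 339.
x-coordinate, sorted with cumulative weight:
  x=4 (Zone IV, w=120) cum 120
  x=6 (Zone VII, w=10) cum 130
  x=7 (Zone I, w=150) cum 280
  x=9 (Zone VIII, w=125) cum 405  ← median
  x=12 (Zone V, w=110) cum 515
  x=14 (Zone VI, w=120) cum 635
  x=18 (Zone II, w=8) cum 643
  x=18 (Zone III, w=35) cum 678
⇒ x* = 9
y-coordinate, sorted with cumulative weight:
  y=1 (Zone II, w=8) cum 8
  y=7 (Zone III, w=35) cum 43
  y=12 (Zone I, w=150) cum 193
  y=13 (Zone VII, w=10) cum 203
  y=16 (Zone IV, w=120) cum 323
  y=17 (Zone V, w=110) cum 433  ← median
  y=19 (Zone VIII, w=125) cum 558
  y=20 (Zone VI, w=120) cum 678
⇒ y* = 17

(9, 17)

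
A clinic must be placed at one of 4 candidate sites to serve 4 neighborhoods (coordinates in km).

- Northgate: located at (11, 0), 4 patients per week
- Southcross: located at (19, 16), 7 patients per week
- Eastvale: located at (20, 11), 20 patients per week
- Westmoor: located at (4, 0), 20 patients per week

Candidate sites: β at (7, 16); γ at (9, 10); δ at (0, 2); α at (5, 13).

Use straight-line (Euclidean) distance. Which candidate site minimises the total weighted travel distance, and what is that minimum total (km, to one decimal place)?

Total weighted distance at each candidate:
  β (7, 16): total = 754.1
  γ (9, 10): total = 566.9
  δ (0, 2): total = 738.0
  α (5, 13): total = 720.9
Minimum is at γ with total 566.9 km.

γ, total 566.9 km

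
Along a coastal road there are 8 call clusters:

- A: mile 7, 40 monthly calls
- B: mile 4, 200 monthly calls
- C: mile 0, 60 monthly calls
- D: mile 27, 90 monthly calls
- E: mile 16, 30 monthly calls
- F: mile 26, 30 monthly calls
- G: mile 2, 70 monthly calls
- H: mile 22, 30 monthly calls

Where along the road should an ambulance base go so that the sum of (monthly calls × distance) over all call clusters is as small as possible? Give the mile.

For a sum of weighted absolute distances on a line, the optimum is the weighted median (not the mean). Total weight W = 550; half-weight = 275.
Sort by position and accumulate weight:
  mile 0 (C, w=60) → cum 60
  mile 2 (G, w=70) → cum 130
  mile 4 (B, w=200) → cum 330  ≥ 275 → median here
  mile 7 (A, w=40) → cum 370
  mile 16 (E, w=30) → cum 400
  mile 22 (H, w=30) → cum 430
  mile 26 (F, w=30) → cum 460
  mile 27 (D, w=90) → cum 550
Optimal location: mile 4.

x = 4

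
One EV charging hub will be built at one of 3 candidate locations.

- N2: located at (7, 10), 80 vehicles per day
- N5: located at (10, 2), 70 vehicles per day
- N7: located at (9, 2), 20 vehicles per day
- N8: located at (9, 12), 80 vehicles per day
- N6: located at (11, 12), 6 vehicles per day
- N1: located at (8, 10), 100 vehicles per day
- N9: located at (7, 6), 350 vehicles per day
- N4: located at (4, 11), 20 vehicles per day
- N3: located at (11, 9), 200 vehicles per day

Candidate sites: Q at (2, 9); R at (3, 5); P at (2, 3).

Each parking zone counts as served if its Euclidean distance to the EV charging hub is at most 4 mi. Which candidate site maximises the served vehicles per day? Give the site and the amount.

Q, covering 20

Coverage radius r = 4 mi; a point is covered iff (Δx)²+(Δy)² ≤ 4² = 16.
  Q (2, 9): covers {N4} → 20
  R (3, 5): covers {none} → 0
  P (2, 3): covers {none} → 0
Maximum coverage at Q: 20 vehicles per day.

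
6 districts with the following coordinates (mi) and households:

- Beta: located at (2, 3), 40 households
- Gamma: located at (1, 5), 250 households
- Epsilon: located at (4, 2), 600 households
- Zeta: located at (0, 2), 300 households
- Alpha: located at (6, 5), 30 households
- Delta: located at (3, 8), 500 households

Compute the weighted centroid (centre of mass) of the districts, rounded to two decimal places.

(2.56, 4.26)

The minimiser of Σwᵢ‖p−pᵢ‖² is the weighted centroid p* = (Σwᵢpᵢ)/(Σwᵢ).
Σwᵢ = 1720.
Σwᵢxᵢ = 40·2 + 250·1 + 600·4 + 300·0 + 30·6 + 500·3 = 4410.
Σwᵢyᵢ = 40·3 + 250·5 + 600·2 + 300·2 + 30·5 + 500·8 = 7320.
x* = 4410/1720 = 2.56, y* = 7320/1720 = 4.26.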